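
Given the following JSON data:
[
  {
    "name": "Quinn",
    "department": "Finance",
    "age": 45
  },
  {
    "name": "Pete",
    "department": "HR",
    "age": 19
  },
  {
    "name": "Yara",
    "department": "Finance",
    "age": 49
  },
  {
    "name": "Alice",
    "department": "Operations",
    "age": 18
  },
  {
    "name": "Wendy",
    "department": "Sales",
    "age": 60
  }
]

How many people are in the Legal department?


Scanning records for department = Legal
  No matches found
Count: 0

ANSWER: 0


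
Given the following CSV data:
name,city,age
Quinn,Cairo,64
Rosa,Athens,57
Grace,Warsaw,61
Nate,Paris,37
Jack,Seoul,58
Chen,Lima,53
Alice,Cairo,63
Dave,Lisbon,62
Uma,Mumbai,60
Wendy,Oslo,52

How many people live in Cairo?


Scanning city column for 'Cairo':
  Row 1: Quinn -> MATCH
  Row 7: Alice -> MATCH
Total matches: 2

ANSWER: 2


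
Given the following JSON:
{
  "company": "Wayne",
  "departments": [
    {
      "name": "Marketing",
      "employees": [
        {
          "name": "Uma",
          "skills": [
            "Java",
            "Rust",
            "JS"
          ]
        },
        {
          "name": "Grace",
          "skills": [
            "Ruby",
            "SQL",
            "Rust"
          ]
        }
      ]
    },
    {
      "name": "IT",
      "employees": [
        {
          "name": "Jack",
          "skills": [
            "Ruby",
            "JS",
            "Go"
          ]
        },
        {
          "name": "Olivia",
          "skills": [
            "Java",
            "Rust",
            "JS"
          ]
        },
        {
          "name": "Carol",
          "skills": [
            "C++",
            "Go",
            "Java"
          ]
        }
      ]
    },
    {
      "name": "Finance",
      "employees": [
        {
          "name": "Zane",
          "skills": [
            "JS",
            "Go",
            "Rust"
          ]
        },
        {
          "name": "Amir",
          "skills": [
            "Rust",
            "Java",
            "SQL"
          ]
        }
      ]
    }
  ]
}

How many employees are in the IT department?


Path: departments[1].employees
Count: 3

ANSWER: 3


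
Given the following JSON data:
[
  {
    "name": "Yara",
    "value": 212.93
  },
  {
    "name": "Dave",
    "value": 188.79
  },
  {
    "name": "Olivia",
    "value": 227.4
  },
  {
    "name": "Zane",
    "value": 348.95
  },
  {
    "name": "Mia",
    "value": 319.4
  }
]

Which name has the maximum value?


Comparing values:
  Yara: 212.93
  Dave: 188.79
  Olivia: 227.4
  Zane: 348.95
  Mia: 319.4
Maximum: Zane (348.95)

ANSWER: Zane


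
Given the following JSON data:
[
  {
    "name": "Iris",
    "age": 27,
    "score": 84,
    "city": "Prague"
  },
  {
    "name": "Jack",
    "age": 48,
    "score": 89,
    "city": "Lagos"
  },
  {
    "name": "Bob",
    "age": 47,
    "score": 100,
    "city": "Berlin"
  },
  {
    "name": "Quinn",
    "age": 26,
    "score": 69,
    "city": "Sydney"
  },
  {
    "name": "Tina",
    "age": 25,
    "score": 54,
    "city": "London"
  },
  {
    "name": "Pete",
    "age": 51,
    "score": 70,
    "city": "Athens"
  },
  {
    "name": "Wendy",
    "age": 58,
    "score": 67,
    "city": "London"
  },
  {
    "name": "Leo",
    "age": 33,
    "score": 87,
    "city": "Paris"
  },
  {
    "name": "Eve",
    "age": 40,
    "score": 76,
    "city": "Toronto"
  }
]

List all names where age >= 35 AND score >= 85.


Checking both conditions:
  Iris (age=27, score=84) -> no
  Jack (age=48, score=89) -> YES
  Bob (age=47, score=100) -> YES
  Quinn (age=26, score=69) -> no
  Tina (age=25, score=54) -> no
  Pete (age=51, score=70) -> no
  Wendy (age=58, score=67) -> no
  Leo (age=33, score=87) -> no
  Eve (age=40, score=76) -> no


ANSWER: Jack, Bob


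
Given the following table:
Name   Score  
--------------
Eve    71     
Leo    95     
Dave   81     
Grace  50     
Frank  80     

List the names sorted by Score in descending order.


Sorting by Score (descending):
  Leo: 95
  Dave: 81
  Frank: 80
  Eve: 71
  Grace: 50


ANSWER: Leo, Dave, Frank, Eve, Grace


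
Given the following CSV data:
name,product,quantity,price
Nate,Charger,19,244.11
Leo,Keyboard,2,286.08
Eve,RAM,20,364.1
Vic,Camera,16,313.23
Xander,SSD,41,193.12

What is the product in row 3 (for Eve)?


Row 3: Eve
Column 'product' = RAM

ANSWER: RAM


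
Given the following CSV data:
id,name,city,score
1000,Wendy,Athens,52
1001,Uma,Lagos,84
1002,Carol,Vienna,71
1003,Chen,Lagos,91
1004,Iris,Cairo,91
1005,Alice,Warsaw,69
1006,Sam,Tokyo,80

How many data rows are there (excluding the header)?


Counting rows (excluding header):
Header: id,name,city,score
Data rows: 7

ANSWER: 7


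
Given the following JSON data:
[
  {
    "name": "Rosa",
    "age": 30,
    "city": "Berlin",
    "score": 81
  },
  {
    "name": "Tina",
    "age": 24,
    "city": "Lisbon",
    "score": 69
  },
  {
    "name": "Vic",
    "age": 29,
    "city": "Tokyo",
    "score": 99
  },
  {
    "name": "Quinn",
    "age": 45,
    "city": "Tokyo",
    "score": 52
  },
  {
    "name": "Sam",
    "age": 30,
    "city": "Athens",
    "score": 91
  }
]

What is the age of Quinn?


Looking up record where name = Quinn
Record index: 3
Field 'age' = 45

ANSWER: 45


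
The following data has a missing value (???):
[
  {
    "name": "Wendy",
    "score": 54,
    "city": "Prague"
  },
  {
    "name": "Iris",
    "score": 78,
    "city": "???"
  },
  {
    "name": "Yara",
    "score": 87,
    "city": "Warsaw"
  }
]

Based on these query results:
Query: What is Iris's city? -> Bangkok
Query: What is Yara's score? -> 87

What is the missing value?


The missing value is Iris's city
From query: Iris's city = Bangkok

ANSWER: Bangkok


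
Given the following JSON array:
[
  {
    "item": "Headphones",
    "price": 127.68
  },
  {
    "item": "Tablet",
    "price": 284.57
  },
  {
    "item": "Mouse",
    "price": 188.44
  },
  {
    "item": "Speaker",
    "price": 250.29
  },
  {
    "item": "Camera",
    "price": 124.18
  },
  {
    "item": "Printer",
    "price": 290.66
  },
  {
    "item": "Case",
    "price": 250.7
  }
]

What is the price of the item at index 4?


Array index 4 -> Camera
price = 124.18

ANSWER: 124.18


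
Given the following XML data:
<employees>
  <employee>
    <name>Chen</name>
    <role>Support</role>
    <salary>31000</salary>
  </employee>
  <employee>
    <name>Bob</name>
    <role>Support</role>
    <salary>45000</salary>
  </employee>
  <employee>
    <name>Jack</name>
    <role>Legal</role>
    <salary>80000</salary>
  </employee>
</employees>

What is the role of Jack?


Searching for <employee> with <name>Jack</name>
Found at position 3
<role>Legal</role>

ANSWER: Legal


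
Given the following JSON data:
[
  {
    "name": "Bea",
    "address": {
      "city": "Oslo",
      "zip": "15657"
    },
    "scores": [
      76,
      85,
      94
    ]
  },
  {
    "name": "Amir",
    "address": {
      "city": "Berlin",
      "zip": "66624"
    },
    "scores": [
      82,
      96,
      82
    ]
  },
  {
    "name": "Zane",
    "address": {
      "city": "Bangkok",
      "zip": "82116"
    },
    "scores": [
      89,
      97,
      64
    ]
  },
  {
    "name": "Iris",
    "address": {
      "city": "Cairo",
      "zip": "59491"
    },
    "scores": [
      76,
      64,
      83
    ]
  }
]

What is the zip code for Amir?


Path: records[1].address.zip
Value: 66624

ANSWER: 66624


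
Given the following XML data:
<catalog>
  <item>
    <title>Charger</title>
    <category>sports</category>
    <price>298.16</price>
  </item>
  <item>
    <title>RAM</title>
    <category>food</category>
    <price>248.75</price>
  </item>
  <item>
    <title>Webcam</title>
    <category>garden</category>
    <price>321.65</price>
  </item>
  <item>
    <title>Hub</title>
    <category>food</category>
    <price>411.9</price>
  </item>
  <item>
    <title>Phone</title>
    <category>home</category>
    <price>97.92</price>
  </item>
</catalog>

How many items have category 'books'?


Scanning <item> elements for <category>books</category>:
Count: 0

ANSWER: 0


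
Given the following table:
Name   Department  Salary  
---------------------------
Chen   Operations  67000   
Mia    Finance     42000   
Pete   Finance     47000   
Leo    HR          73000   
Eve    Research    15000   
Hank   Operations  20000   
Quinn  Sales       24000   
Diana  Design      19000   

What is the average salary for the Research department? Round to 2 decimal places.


Research department members:
  Eve: 15000
Sum = 15000
Count = 1
Average = 15000 / 1 = 15000.00

ANSWER: 15000.00


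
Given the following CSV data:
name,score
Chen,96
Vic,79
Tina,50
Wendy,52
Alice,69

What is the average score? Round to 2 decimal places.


Scores: 96, 79, 50, 52, 69
Sum = 346
Count = 5
Average = 346 / 5 = 69.20

ANSWER: 69.20


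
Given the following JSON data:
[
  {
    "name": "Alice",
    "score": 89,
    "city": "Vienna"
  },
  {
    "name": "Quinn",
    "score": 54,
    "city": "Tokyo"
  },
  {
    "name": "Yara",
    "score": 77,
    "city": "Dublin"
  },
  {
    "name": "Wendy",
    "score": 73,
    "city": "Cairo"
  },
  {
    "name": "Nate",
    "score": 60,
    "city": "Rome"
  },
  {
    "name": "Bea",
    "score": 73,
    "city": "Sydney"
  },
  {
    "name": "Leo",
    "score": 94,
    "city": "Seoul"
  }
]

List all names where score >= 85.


Filtering records where score >= 85:
  Alice (score=89) -> YES
  Quinn (score=54) -> no
  Yara (score=77) -> no
  Wendy (score=73) -> no
  Nate (score=60) -> no
  Bea (score=73) -> no
  Leo (score=94) -> YES


ANSWER: Alice, Leo


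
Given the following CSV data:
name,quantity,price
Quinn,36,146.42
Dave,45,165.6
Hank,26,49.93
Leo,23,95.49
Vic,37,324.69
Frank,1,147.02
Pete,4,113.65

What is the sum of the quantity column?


Values in 'quantity' column:
  Row 1: 36
  Row 2: 45
  Row 3: 26
  Row 4: 23
  Row 5: 37
  Row 6: 1
  Row 7: 4
Sum = 36 + 45 + 26 + 23 + 37 + 1 + 4 = 172

ANSWER: 172


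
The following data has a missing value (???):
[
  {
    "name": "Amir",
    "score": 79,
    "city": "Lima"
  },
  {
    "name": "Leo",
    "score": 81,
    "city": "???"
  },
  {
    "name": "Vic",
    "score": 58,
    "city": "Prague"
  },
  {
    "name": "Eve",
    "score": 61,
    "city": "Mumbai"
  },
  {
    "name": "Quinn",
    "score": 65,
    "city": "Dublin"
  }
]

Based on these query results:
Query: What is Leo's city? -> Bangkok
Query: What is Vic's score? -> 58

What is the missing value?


The missing value is Leo's city
From query: Leo's city = Bangkok

ANSWER: Bangkok


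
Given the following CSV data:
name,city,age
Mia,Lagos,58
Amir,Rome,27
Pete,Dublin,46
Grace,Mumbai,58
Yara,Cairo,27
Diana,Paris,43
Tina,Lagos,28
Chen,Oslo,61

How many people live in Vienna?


Scanning city column for 'Vienna':
Total matches: 0

ANSWER: 0


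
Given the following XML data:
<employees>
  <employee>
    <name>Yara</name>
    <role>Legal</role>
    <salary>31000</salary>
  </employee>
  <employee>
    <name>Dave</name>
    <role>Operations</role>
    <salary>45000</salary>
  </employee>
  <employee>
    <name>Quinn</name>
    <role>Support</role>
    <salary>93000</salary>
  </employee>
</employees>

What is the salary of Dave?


Searching for <employee> with <name>Dave</name>
Found at position 2
<salary>45000</salary>

ANSWER: 45000


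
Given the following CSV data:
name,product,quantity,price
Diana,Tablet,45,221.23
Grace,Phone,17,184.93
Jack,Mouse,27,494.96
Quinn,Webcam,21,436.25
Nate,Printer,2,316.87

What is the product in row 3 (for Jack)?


Row 3: Jack
Column 'product' = Mouse

ANSWER: Mouse


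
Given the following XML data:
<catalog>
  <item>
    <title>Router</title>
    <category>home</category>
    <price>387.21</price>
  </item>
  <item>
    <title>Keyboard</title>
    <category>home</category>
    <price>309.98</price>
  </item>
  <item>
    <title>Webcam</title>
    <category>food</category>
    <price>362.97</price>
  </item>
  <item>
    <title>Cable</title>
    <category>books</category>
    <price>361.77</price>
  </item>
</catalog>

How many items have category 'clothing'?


Scanning <item> elements for <category>clothing</category>:
Count: 0

ANSWER: 0


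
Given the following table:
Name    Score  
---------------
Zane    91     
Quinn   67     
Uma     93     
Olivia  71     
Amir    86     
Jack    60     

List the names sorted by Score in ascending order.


Sorting by Score (ascending):
  Jack: 60
  Quinn: 67
  Olivia: 71
  Amir: 86
  Zane: 91
  Uma: 93


ANSWER: Jack, Quinn, Olivia, Amir, Zane, Uma


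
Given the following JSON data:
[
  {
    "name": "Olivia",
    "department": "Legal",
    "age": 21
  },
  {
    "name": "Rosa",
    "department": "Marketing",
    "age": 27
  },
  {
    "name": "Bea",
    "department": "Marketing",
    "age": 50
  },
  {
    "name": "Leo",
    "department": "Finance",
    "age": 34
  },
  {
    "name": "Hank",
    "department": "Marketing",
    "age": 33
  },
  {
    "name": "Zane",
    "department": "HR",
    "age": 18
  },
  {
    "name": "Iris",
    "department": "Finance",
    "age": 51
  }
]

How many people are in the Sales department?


Scanning records for department = Sales
  No matches found
Count: 0

ANSWER: 0


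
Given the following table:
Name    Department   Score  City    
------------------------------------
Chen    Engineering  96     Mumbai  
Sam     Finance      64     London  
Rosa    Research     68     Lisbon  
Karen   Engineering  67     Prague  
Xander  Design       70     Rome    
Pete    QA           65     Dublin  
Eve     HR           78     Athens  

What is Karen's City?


Row 4: Karen
City = Prague

ANSWER: Prague


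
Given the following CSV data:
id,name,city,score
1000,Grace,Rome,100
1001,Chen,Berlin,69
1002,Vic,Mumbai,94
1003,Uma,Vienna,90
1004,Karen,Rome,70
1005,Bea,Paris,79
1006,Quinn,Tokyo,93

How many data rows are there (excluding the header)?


Counting rows (excluding header):
Header: id,name,city,score
Data rows: 7

ANSWER: 7


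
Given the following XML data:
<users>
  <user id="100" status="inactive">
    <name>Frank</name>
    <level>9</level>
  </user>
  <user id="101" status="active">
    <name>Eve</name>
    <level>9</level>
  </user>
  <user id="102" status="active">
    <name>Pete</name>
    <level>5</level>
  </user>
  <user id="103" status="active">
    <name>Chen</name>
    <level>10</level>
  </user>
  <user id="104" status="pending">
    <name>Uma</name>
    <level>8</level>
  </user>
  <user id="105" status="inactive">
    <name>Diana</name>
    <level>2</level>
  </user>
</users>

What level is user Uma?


Finding user: Uma
<level>8</level>

ANSWER: 8


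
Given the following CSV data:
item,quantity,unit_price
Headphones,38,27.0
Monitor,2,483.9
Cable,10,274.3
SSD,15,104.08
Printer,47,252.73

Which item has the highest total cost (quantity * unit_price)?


Computing row totals:
  Headphones: 1026.0
  Monitor: 967.8
  Cable: 2743.0
  SSD: 1561.2
  Printer: 11878.31
Maximum: Printer (11878.31)

ANSWER: Printer


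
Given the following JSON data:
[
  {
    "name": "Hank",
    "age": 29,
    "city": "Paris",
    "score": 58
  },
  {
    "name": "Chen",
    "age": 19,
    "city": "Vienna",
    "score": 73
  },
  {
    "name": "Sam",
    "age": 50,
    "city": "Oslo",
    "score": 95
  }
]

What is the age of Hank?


Looking up record where name = Hank
Record index: 0
Field 'age' = 29

ANSWER: 29


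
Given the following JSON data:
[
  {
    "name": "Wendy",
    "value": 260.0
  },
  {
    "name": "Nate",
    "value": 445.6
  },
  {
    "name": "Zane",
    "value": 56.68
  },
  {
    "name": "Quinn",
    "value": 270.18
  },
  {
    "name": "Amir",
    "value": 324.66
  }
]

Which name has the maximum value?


Comparing values:
  Wendy: 260.0
  Nate: 445.6
  Zane: 56.68
  Quinn: 270.18
  Amir: 324.66
Maximum: Nate (445.6)

ANSWER: Nate


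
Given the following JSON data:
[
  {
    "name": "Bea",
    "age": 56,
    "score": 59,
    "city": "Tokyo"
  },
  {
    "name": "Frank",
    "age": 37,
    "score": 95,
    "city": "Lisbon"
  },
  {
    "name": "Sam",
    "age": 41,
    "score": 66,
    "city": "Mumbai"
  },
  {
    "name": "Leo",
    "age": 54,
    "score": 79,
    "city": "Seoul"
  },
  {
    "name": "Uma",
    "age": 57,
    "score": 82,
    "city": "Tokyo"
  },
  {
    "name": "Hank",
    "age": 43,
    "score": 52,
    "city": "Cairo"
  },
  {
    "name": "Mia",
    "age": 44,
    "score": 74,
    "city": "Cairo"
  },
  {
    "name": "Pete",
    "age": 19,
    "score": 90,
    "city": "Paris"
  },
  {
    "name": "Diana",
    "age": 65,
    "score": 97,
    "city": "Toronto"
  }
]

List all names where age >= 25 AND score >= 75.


Checking both conditions:
  Bea (age=56, score=59) -> no
  Frank (age=37, score=95) -> YES
  Sam (age=41, score=66) -> no
  Leo (age=54, score=79) -> YES
  Uma (age=57, score=82) -> YES
  Hank (age=43, score=52) -> no
  Mia (age=44, score=74) -> no
  Pete (age=19, score=90) -> no
  Diana (age=65, score=97) -> YES


ANSWER: Frank, Leo, Uma, Diana


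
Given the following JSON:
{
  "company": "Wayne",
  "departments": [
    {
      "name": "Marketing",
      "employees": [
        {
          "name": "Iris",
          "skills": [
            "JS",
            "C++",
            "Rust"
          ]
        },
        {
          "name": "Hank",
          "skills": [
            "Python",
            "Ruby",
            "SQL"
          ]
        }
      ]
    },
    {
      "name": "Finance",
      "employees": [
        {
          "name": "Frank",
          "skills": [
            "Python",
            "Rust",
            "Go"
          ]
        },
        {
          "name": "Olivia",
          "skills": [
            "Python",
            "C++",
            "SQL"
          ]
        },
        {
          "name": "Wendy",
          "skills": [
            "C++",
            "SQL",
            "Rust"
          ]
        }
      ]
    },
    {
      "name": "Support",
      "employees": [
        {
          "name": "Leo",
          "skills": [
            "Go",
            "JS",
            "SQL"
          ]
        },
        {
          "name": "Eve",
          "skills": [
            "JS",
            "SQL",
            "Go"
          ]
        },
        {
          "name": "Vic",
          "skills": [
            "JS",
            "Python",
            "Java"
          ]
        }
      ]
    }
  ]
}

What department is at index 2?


Path: departments[2].name
Value: Support

ANSWER: Support


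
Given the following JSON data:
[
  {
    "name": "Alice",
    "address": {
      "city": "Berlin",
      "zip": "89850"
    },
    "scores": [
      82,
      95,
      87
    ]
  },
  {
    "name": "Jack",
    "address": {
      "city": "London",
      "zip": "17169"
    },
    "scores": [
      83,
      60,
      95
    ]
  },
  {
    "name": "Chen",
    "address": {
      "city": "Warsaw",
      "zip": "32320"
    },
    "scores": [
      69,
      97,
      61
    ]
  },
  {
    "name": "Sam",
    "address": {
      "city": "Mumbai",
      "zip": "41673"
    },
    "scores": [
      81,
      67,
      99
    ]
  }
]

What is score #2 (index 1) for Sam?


Path: records[3].scores[1]
Value: 67

ANSWER: 67


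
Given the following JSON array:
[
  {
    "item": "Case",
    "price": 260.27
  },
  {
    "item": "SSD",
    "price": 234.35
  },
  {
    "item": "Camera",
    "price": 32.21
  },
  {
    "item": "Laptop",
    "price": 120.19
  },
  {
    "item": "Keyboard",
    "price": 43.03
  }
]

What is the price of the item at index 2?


Array index 2 -> Camera
price = 32.21

ANSWER: 32.21


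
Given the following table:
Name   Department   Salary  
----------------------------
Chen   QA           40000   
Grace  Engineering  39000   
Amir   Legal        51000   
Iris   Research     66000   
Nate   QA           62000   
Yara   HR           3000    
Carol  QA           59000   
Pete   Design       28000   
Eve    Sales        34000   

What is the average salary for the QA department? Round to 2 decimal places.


QA department members:
  Chen: 40000
  Nate: 62000
  Carol: 59000
Sum = 161000
Count = 3
Average = 161000 / 3 = 53666.67

ANSWER: 53666.67


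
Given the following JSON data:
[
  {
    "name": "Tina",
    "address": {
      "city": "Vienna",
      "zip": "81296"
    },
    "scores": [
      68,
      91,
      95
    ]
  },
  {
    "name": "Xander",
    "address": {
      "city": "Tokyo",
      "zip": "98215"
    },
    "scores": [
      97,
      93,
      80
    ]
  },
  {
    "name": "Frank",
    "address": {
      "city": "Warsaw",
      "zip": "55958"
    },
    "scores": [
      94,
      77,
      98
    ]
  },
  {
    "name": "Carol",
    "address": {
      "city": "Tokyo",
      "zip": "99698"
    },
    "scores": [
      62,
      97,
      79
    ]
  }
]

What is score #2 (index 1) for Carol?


Path: records[3].scores[1]
Value: 97

ANSWER: 97


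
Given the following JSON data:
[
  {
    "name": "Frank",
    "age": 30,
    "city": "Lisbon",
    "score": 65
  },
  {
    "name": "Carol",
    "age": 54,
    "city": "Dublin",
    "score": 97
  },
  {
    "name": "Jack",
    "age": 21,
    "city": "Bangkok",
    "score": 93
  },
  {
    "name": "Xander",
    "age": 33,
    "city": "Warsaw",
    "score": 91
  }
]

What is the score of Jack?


Looking up record where name = Jack
Record index: 2
Field 'score' = 93

ANSWER: 93


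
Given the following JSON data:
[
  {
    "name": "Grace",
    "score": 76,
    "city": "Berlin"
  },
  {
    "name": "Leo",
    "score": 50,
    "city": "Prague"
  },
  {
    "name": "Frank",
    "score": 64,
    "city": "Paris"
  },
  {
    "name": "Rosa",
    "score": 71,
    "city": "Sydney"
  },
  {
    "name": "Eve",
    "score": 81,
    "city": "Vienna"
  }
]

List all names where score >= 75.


Filtering records where score >= 75:
  Grace (score=76) -> YES
  Leo (score=50) -> no
  Frank (score=64) -> no
  Rosa (score=71) -> no
  Eve (score=81) -> YES


ANSWER: Grace, Eve


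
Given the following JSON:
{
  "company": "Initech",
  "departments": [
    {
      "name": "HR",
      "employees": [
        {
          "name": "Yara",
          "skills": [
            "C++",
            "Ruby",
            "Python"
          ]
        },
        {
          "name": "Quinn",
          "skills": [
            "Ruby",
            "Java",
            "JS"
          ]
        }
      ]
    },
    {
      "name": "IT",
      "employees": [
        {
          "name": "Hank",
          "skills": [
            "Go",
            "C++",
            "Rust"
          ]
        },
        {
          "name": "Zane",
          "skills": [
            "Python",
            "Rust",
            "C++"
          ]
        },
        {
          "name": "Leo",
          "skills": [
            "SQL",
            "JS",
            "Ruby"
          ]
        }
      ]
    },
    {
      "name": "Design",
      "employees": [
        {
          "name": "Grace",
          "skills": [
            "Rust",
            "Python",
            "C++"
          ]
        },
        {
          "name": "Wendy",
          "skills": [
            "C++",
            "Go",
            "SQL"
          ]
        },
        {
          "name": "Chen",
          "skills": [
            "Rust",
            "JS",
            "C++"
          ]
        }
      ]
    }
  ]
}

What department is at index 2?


Path: departments[2].name
Value: Design

ANSWER: Design


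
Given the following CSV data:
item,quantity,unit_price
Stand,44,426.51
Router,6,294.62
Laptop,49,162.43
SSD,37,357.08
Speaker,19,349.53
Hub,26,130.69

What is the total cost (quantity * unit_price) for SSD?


Row: SSD
quantity = 37
unit_price = 357.08
total = 37 * 357.08 = 13211.96

ANSWER: 13211.96


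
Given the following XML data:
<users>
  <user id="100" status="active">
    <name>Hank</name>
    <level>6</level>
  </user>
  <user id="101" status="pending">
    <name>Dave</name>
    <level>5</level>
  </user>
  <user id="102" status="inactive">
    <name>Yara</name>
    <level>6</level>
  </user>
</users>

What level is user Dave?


Finding user: Dave
<level>5</level>

ANSWER: 5


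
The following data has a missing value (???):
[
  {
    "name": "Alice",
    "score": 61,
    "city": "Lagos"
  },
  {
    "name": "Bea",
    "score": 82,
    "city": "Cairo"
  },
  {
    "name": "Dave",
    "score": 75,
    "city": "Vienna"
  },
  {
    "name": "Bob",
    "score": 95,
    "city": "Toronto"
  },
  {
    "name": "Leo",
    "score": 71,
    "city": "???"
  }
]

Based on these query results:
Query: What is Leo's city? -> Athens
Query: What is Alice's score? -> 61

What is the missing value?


The missing value is Leo's city
From query: Leo's city = Athens

ANSWER: Athens


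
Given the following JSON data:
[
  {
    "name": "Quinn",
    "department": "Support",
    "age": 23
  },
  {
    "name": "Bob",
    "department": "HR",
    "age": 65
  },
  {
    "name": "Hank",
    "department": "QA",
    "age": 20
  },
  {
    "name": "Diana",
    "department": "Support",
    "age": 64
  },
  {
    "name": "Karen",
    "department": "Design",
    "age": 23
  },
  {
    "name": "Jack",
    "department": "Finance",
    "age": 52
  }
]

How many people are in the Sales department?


Scanning records for department = Sales
  No matches found
Count: 0

ANSWER: 0


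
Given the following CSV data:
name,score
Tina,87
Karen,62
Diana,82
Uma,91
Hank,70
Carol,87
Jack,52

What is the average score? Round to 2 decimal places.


Scores: 87, 62, 82, 91, 70, 87, 52
Sum = 531
Count = 7
Average = 531 / 7 = 75.86

ANSWER: 75.86


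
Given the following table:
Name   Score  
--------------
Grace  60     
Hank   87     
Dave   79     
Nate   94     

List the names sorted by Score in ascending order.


Sorting by Score (ascending):
  Grace: 60
  Dave: 79
  Hank: 87
  Nate: 94


ANSWER: Grace, Dave, Hank, Nate


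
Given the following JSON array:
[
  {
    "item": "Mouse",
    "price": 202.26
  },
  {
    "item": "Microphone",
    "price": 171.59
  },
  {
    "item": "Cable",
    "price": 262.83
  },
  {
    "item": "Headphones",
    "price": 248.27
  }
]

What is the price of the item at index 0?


Array index 0 -> Mouse
price = 202.26

ANSWER: 202.26


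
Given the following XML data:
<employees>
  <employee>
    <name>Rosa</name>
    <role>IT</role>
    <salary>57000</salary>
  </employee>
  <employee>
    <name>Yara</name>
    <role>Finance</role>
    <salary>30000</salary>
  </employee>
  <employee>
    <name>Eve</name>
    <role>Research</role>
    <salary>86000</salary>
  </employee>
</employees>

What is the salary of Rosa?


Searching for <employee> with <name>Rosa</name>
Found at position 1
<salary>57000</salary>

ANSWER: 57000


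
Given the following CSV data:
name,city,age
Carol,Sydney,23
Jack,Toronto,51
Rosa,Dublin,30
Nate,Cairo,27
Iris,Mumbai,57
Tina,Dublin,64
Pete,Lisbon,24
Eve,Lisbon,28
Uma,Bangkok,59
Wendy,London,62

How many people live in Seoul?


Scanning city column for 'Seoul':
Total matches: 0

ANSWER: 0


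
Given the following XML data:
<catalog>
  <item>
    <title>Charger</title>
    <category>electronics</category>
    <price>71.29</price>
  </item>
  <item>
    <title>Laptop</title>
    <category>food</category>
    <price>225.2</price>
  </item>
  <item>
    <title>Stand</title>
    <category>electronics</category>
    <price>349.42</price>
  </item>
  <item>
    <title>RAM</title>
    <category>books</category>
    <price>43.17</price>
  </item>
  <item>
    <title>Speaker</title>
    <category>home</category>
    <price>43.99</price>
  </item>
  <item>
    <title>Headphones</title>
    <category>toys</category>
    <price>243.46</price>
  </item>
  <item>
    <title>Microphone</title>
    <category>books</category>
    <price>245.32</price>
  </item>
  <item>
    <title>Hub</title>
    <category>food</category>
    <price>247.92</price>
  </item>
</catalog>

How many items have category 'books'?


Scanning <item> elements for <category>books</category>:
  Item 4: RAM -> MATCH
  Item 7: Microphone -> MATCH
Count: 2

ANSWER: 2


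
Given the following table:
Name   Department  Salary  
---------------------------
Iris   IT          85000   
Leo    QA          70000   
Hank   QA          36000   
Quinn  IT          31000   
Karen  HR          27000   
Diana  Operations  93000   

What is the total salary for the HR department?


HR department members:
  Karen: 27000
Total = 27000 = 27000

ANSWER: 27000


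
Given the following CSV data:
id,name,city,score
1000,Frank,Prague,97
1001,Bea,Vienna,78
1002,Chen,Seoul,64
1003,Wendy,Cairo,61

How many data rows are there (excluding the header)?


Counting rows (excluding header):
Header: id,name,city,score
Data rows: 4

ANSWER: 4


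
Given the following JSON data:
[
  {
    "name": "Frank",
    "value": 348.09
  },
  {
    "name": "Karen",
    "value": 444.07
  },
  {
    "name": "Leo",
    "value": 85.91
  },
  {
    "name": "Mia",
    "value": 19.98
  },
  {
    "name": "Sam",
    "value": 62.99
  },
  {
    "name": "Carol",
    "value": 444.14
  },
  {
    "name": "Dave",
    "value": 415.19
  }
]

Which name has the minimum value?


Comparing values:
  Frank: 348.09
  Karen: 444.07
  Leo: 85.91
  Mia: 19.98
  Sam: 62.99
  Carol: 444.14
  Dave: 415.19
Minimum: Mia (19.98)

ANSWER: Mia


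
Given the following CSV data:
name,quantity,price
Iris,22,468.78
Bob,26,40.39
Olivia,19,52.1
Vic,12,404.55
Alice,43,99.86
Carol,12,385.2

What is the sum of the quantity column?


Values in 'quantity' column:
  Row 1: 22
  Row 2: 26
  Row 3: 19
  Row 4: 12
  Row 5: 43
  Row 6: 12
Sum = 22 + 26 + 19 + 12 + 43 + 12 = 134

ANSWER: 134


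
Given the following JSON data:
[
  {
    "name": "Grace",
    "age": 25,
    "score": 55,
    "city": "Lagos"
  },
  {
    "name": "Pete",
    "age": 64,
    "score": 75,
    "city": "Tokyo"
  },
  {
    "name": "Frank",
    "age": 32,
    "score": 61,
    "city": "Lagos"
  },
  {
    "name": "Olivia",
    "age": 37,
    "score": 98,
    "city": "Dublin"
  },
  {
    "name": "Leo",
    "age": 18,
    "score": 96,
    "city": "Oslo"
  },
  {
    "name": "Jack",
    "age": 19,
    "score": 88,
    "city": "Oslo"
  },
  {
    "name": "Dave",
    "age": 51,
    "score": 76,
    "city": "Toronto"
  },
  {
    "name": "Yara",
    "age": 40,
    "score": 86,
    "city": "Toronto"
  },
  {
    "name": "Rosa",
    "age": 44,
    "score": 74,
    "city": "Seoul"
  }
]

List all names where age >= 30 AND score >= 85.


Checking both conditions:
  Grace (age=25, score=55) -> no
  Pete (age=64, score=75) -> no
  Frank (age=32, score=61) -> no
  Olivia (age=37, score=98) -> YES
  Leo (age=18, score=96) -> no
  Jack (age=19, score=88) -> no
  Dave (age=51, score=76) -> no
  Yara (age=40, score=86) -> YES
  Rosa (age=44, score=74) -> no


ANSWER: Olivia, Yara


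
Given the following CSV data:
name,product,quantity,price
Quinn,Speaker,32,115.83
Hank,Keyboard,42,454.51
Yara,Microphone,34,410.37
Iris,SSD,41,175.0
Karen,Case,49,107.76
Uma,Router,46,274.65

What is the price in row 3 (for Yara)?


Row 3: Yara
Column 'price' = 410.37

ANSWER: 410.37


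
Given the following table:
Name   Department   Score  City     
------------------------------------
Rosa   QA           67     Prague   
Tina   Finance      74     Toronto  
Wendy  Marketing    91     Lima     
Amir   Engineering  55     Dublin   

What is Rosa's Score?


Row 1: Rosa
Score = 67

ANSWER: 67


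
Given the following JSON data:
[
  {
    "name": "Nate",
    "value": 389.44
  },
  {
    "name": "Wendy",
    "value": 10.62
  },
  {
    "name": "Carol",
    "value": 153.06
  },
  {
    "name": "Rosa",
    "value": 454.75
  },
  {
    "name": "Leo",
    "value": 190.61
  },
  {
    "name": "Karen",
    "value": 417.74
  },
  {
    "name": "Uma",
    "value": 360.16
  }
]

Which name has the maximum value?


Comparing values:
  Nate: 389.44
  Wendy: 10.62
  Carol: 153.06
  Rosa: 454.75
  Leo: 190.61
  Karen: 417.74
  Uma: 360.16
Maximum: Rosa (454.75)

ANSWER: Rosa


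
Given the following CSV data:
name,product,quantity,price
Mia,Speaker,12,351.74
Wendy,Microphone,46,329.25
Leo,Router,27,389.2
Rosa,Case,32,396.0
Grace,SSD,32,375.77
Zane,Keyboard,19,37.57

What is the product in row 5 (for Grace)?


Row 5: Grace
Column 'product' = SSD

ANSWER: SSD


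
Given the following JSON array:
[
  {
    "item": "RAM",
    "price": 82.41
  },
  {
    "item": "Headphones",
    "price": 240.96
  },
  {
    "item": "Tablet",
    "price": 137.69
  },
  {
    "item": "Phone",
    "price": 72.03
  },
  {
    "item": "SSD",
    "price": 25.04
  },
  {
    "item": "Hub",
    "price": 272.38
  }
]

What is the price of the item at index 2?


Array index 2 -> Tablet
price = 137.69

ANSWER: 137.69


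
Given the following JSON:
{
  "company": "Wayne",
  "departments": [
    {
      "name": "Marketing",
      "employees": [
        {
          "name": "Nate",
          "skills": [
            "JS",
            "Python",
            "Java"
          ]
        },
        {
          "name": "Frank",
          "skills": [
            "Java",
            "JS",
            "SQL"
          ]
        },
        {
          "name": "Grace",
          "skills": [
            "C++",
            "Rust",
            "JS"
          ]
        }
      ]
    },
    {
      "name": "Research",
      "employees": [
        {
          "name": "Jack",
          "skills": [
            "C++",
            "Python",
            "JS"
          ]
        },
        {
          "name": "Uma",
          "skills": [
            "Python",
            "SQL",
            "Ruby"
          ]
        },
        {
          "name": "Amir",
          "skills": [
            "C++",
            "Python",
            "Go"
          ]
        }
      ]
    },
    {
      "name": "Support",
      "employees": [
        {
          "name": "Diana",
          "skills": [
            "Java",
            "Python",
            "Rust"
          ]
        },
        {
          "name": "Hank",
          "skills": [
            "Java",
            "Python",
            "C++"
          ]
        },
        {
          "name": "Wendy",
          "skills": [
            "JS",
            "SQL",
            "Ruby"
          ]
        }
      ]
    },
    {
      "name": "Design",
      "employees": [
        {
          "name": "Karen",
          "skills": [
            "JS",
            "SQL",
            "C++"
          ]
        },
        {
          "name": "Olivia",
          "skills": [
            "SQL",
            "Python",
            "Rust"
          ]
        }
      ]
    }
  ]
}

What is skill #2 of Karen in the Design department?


Path: departments[3].employees[0].skills[1]
Value: SQL

ANSWER: SQL


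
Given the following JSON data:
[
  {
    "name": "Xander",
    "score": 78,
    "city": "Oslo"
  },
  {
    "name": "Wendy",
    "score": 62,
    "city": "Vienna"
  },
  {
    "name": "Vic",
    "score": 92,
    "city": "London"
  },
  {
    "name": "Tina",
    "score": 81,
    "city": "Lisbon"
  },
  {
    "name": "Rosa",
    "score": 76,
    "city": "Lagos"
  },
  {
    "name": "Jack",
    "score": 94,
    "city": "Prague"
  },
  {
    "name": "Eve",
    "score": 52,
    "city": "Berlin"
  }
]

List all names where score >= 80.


Filtering records where score >= 80:
  Xander (score=78) -> no
  Wendy (score=62) -> no
  Vic (score=92) -> YES
  Tina (score=81) -> YES
  Rosa (score=76) -> no
  Jack (score=94) -> YES
  Eve (score=52) -> no


ANSWER: Vic, Tina, Jack


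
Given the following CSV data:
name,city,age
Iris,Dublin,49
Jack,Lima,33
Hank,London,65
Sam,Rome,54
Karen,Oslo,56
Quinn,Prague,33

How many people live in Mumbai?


Scanning city column for 'Mumbai':
Total matches: 0

ANSWER: 0


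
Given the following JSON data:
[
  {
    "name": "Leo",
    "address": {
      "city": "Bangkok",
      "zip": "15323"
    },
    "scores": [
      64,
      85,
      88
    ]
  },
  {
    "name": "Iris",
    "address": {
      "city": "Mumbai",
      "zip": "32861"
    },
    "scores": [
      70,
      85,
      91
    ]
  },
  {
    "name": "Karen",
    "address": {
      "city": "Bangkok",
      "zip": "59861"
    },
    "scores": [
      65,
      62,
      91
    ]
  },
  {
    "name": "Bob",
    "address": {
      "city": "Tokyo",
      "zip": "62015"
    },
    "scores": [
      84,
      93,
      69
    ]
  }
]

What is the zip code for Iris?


Path: records[1].address.zip
Value: 32861

ANSWER: 32861


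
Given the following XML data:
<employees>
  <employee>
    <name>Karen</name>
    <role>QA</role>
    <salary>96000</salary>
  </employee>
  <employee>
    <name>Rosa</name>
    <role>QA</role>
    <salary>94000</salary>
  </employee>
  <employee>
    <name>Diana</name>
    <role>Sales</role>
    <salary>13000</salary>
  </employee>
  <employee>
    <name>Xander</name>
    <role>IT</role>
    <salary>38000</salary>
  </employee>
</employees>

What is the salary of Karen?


Searching for <employee> with <name>Karen</name>
Found at position 1
<salary>96000</salary>

ANSWER: 96000


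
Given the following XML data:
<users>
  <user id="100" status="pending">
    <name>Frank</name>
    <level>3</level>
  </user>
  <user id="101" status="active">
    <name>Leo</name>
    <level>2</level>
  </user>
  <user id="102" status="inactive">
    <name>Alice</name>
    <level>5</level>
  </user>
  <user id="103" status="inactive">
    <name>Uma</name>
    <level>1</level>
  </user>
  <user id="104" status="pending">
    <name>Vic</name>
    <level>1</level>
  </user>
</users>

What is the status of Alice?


Finding user with name = Alice
user id="102" status="inactive"

ANSWER: inactive


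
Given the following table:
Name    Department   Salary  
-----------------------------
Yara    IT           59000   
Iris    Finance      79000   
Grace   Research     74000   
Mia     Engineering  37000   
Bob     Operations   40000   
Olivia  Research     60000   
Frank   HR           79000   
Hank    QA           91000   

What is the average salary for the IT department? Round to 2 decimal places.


IT department members:
  Yara: 59000
Sum = 59000
Count = 1
Average = 59000 / 1 = 59000.00

ANSWER: 59000.00


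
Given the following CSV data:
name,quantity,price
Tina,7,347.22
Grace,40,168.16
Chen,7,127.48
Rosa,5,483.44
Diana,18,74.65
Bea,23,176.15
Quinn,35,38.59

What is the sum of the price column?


Values in 'price' column:
  Row 1: 347.22
  Row 2: 168.16
  Row 3: 127.48
  Row 4: 483.44
  Row 5: 74.65
  Row 6: 176.15
  Row 7: 38.59
Sum = 347.22 + 168.16 + 127.48 + 483.44 + 74.65 + 176.15 + 38.59 = 1415.69

ANSWER: 1415.69


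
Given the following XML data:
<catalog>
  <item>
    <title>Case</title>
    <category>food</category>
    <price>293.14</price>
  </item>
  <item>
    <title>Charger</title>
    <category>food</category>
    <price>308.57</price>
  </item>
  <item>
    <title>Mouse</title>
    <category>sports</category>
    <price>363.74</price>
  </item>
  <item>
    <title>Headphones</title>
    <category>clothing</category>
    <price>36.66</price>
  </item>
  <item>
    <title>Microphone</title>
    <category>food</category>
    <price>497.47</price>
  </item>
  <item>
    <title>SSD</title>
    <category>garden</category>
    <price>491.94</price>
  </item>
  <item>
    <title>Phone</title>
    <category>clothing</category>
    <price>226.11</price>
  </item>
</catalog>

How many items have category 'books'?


Scanning <item> elements for <category>books</category>:
Count: 0

ANSWER: 0


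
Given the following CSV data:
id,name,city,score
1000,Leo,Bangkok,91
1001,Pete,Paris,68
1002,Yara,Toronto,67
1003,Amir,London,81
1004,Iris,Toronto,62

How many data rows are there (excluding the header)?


Counting rows (excluding header):
Header: id,name,city,score
Data rows: 5

ANSWER: 5


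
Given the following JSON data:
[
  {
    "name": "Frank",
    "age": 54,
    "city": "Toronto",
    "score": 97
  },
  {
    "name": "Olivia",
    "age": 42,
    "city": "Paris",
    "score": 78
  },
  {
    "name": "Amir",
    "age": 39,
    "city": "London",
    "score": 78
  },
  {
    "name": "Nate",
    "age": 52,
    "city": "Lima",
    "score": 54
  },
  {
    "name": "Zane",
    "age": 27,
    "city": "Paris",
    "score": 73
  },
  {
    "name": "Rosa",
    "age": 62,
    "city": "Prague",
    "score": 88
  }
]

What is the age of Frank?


Looking up record where name = Frank
Record index: 0
Field 'age' = 54

ANSWER: 54
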